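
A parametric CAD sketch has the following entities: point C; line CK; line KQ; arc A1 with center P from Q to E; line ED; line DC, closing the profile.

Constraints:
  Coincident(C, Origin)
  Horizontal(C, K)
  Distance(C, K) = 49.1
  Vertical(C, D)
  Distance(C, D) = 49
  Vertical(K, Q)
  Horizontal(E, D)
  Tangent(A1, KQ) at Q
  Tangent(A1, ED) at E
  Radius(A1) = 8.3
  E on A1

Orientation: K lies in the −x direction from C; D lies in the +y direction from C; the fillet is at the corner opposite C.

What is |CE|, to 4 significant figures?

63.76

C is at the origin; C and K share the same y with |CK| = 49.1 and K on the −x side, so K = (-49.10, 0.000). C and D share the same x with |CD| = 49.0 and D on the +y side, so D = (0.000, 49.00). The virtual corner opposite C is at (-49.10, 49.00). Since A1 is tangent to KQ there, PQ ⟂ KQ and tangency of A1 to ED means the radius PE is perpendicular to ED, with radius 8.3, so the center P sits 8.3 in from both sides at P = (-40.80, 40.70). That places the tangent points at Q = (-49.10, 40.70) on KQ and E = (-40.80, 49.00) on ED. Then |CE| = |E − C| = 63.76.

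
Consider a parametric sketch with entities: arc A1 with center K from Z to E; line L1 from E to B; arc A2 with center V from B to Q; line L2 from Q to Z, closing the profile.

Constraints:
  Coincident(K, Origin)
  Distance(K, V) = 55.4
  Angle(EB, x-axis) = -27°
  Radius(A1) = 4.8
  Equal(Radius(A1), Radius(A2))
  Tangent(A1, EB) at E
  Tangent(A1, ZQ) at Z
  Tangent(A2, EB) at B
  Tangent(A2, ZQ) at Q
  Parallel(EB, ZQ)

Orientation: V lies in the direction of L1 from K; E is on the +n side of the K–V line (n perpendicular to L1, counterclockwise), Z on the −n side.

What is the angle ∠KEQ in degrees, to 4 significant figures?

80.17°

Tangency of A1 to both parallel lines with radius 4.8 puts E and Z at K ± 4.8·n: E = (2.179, 4.277), Z = (-2.179, -4.277). Equal radii place B and Q the same way about V: B = V + 4.8·n = (51.54, -20.87), Q = V − 4.8·n = (47.18, -29.43). Then cos ∠KEQ = EK·EQ / (|EK||EQ|), giving 80.17°.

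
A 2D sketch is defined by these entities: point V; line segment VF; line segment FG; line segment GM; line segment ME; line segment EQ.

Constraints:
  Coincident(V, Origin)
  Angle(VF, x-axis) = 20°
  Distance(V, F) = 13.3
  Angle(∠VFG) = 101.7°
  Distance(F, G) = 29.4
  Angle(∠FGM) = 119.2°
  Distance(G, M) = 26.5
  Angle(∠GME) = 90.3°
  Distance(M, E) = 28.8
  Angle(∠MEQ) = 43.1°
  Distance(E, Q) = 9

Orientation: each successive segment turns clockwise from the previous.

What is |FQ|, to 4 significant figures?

34.98

∠GME = 90.3° gives ME at 151.2° from the x-axis; with |ME| = 28.8, E = (-10.18, -29.75). ∠MEQ = 43.1° gives EQ at 14.30° from the x-axis; with |EQ| = 9.0, Q = (-1.458, -27.52). Then |FQ| = |Q − F| = 34.98.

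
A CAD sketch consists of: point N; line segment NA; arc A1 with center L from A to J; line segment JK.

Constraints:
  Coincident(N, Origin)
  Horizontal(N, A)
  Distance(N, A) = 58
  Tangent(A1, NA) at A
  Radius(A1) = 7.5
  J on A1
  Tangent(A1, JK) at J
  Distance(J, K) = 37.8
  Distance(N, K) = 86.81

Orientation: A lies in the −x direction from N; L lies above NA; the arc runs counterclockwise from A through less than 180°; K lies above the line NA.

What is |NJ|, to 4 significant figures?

53.64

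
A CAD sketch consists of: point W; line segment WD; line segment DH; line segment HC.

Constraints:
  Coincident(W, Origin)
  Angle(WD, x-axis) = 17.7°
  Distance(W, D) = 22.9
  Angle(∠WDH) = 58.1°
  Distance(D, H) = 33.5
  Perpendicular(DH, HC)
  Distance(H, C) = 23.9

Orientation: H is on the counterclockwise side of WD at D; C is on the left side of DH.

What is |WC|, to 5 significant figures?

21.858

∠WDH = 58.1°, so DH runs at 17.7° + (180° − 58.1°) = 139.60° from the x-axis; with |DH| = 33.5, H = D + 33.5·(cos 139.60°, sin 139.60°) = (-3.6956, 28.674). The perpendicularity gives HC at right angles to DH; with |HC| = 23.9 on the left of DH, C = H + 23.9·(-0.64812, -0.76154) = (-19.186, 10.474). Then |WC| = |C − W| = 21.858.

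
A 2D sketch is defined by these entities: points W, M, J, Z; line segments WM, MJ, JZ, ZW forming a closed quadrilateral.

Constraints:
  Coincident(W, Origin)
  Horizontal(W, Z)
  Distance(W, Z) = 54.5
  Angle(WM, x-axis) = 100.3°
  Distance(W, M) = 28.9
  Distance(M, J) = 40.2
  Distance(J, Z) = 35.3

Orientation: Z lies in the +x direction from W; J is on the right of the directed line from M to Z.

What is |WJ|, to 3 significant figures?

19.7

Checks: |MJ| = 40.20 ✓; |JZ| = 35.30 ✓.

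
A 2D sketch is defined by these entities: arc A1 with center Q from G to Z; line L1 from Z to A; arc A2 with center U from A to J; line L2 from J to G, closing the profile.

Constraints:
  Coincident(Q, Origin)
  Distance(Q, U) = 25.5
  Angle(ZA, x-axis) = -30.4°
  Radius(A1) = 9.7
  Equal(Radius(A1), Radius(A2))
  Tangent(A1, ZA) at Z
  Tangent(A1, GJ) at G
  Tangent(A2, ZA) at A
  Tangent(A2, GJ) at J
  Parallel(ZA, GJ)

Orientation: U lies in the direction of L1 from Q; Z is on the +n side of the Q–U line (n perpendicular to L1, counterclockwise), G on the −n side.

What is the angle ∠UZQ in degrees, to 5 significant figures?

69.174°

The slot axis is L1's direction at -30.4°, so u = (cos -30.4°, sin -30.4°) = (0.86251, -0.50603) and n = (−sin -30.4°, cos -30.4°) = (0.50603, 0.86251). Q is at the origin and U lies 25.5 along u from Q, so U = 25.5·u = (21.994, -12.904). Tangency of A1 to both parallel lines with radius 9.7 puts Z and G at Q ± 9.7·n: Z = (4.9085, 8.3664), G = (-4.9085, -8.3664). Then cos ∠UZQ = ZU·ZQ / (|ZU||ZQ|), giving 69.174°.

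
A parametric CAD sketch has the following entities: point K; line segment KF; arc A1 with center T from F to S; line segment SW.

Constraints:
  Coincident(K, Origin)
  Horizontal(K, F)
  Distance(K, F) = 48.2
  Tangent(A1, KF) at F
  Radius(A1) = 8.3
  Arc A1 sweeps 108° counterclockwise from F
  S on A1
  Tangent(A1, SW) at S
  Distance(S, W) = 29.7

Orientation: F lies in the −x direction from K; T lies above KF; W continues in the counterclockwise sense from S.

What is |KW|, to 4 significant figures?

63.07

K is at the origin; K and F share the same y with |KF| = 48.2 and F on the −x side, so F = (-48.20, 0.000). A1 meets KF tangentially, so TF is at right angles to KF, so T = F + (0, 8.3) = (-48.20, 8.300). On A1, F sits at bearing -90° from T; a 108° counterclockwise sweep puts S at bearing 18°, so S = T + 8.3·(cos 18°, sin 18°) = (-40.31, 10.86). Tangency of A1 to SW means the radius TS is perpendicular to SW, so SW runs along (−sin 18°, cos 18°); with |SW| = 29.7, W = (-49.48, 39.11). Then |KW| = |W − K| = 63.07.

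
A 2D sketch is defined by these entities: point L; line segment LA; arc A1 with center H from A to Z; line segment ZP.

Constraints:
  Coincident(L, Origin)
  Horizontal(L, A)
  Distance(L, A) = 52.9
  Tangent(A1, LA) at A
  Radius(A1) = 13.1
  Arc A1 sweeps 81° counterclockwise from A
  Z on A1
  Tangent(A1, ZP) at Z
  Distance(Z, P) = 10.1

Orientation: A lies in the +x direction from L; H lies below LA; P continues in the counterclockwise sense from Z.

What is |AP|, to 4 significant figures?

25.55

L is at the origin; L and A share the same y with |LA| = 52.9 and A on the +x side, so A = (52.90, 0.000). Tangency of A1 to LA means the radius HA is perpendicular to LA, so H = A + (0, -13.1) = (52.90, -13.10). On A1, A sits at bearing 90° from H; an 81° counterclockwise sweep puts Z at bearing 171°, so Z = H + 13.1·(cos 171°, sin 171°) = (39.96, -11.05). The tangent condition forces HZ to be normal to ZP, so ZP runs along (−sin 171°, cos 171°); with |ZP| = 10.1, P = (38.38, -21.03). Then |AP| = |P − A| = 25.55.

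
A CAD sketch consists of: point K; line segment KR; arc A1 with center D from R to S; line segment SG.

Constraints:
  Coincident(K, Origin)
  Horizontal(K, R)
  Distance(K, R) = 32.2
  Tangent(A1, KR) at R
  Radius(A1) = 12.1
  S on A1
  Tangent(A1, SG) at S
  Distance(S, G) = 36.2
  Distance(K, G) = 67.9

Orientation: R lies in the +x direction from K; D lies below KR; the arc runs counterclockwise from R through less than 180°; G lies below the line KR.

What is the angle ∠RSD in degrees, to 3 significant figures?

21.7°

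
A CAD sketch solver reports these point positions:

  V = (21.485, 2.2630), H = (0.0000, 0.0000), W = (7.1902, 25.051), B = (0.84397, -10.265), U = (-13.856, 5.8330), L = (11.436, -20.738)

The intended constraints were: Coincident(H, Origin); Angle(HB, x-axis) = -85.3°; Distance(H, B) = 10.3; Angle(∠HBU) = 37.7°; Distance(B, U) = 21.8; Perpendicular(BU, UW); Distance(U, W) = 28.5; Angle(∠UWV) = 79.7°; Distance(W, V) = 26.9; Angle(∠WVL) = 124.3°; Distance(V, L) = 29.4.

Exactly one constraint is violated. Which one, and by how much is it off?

Distance(V, L) = 29.4 — off by 4.30.

H = (0.00, 0.00) ✓; HB at -85.30° ✓; |HB| = 10.30 ✓; ∠HBU = 37.70° ✓; |BU| = 21.80 ✓; ∠(BU, UW) = 90.00° ✓; |UW| = 28.50 ✓; ∠UWV = 79.70° ✓; |WV| = 26.90 ✓; ∠WVL = 124.3° ✓; |VL| = 25.10 ✗.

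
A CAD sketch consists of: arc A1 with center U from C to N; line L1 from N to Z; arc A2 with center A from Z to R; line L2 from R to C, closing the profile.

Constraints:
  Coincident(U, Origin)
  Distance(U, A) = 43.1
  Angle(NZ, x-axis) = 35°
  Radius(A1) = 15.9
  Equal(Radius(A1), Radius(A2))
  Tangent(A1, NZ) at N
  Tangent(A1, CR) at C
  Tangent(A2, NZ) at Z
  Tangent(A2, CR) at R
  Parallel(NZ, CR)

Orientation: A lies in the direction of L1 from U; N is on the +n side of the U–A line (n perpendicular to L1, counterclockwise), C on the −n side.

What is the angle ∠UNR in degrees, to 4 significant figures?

53.58°

The slot axis is L1's direction at 35.0°, so u = (cos 35.0°, sin 35.0°) = (0.8192, 0.5736) and n = (−sin 35.0°, cos 35.0°) = (-0.5736, 0.8192). U is at the origin and A lies 43.1 along u from U, so A = 43.1·u = (35.31, 24.72). Tangency of A1 to both parallel lines with radius 15.9 puts N and C at U ± 15.9·n: N = (-9.120, 13.02), C = (9.120, -13.02). Equal radii place Z and R the same way about A: Z = A + 15.9·n = (26.19, 37.75), R = A − 15.9·n = (44.43, 11.70). Then cos ∠UNR = NU·NR / (|NU||NR|), giving 53.58°.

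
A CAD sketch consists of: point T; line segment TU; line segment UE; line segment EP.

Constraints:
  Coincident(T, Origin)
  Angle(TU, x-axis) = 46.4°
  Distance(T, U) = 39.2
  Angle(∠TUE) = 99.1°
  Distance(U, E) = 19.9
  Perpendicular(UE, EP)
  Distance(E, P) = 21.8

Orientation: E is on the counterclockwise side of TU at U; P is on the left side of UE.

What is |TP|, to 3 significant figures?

31.1

T is at the origin; TU runs at 46.4° with length 39.2, so U = 39.2·(cos 46.4°, sin 46.4°) = (27.0, 28.4). ∠TUE = 99.1°, so UE runs at 46.4° + (180° − 99.1°) = 127° from the x-axis; with |UE| = 19.9, E = U + 19.9·(cos 127°, sin 127°) = (15.0, 44.2). The perpendicularity gives EP at right angles to UE; with |EP| = 21.8 on the left of UE, P = E + 21.8·(-0.795, -0.606) = (-2.37, 31.0). Then |TP| = |P − T| = 31.1.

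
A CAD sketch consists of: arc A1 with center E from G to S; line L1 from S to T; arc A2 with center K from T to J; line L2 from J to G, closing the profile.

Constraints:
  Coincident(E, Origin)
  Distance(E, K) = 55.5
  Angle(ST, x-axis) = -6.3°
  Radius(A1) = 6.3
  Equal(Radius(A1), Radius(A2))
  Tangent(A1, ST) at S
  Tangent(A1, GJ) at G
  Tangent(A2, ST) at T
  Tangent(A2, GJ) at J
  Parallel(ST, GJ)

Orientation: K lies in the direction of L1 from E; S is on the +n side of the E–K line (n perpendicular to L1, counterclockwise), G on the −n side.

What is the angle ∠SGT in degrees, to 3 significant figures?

77.2°

The slot axis is L1's direction at -6.3°, so u = (cos -6.3°, sin -6.3°) = (0.994, -0.110) and n = (−sin -6.3°, cos -6.3°) = (0.110, 0.994). E is at the origin and K lies 55.5 along u from E, so K = 55.5·u = (55.2, -6.09). Tangency of A1 to both parallel lines with radius 6.3 puts S and G at E ± 6.3·n: S = (0.691, 6.26), G = (-0.691, -6.26). Equal radii place T and J the same way about K: T = K + 6.3·n = (55.9, 0.172), J = K − 6.3·n = (54.5, -12.4). Then cos ∠SGT = GS·GT / (|GS||GT|), giving 77.2°.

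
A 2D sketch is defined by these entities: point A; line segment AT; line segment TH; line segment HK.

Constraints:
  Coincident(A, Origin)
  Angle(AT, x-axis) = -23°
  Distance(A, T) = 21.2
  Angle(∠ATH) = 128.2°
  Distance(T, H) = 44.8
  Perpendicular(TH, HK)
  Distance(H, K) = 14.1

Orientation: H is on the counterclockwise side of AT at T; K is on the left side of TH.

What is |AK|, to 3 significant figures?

58.0

A is at the origin; AT runs at -23.0° with length 21.2, so T = 21.2·(cos -23.0°, sin -23.0°) = (19.5, -8.28). ∠ATH = 128.2°, so TH runs at -23.0° + (180° − 128.2°) = 28.8° from the x-axis; with |TH| = 44.8, H = T + 44.8·(cos 28.8°, sin 28.8°) = (58.8, 13.3). TH is perpendicular to HK; with |HK| = 14.1 on the left of TH, K = H + 14.1·(-0.482, 0.876) = (52.0, 25.7). Then |AK| = |K − A| = 58.0.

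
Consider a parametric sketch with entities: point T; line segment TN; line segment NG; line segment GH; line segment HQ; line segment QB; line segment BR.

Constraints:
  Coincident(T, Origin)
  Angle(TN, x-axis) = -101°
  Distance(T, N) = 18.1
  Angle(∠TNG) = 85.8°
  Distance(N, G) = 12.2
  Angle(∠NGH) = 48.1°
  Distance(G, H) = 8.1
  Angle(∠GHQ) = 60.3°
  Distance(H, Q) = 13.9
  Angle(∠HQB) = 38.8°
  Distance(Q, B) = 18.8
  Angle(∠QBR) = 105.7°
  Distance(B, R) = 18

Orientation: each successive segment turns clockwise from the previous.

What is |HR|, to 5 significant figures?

15.463

∠HQB = 38.8° gives QB at 132.00° from the x-axis; with |QB| = 18.8, B = (-20.230, -10.076). ∠QBR = 105.7° gives BR at 57.700° from the x-axis; with |BR| = 18.0, R = (-10.611, 5.1385). Then |HR| = |R − H| = 15.463.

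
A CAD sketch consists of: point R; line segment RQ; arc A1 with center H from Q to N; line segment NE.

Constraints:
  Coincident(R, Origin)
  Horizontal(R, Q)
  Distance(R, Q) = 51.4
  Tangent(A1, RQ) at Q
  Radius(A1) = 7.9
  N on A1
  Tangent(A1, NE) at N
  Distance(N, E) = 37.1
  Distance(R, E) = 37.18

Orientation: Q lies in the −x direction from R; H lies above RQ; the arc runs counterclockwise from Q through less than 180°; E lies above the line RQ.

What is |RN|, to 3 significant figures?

45.5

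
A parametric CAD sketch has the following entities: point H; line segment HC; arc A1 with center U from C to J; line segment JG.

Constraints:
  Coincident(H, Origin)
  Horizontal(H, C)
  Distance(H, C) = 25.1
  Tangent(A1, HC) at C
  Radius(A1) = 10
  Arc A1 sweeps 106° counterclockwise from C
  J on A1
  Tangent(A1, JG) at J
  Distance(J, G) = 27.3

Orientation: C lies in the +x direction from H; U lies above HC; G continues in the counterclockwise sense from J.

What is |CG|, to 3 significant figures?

39.1

H is at the origin; H and C share the same y with |HC| = 25.1 and C on the +x side, so C = (25.1, 0.00). The tangent condition forces UC to be normal to HC, so U = C + (0, 10) = (25.1, 10.0). On A1, C sits at bearing -90° from U; a 106° counterclockwise sweep puts J at bearing 16°, so J = U + 10.0·(cos 16°, sin 16°) = (34.7, 12.8). Tangency of A1 to JG means the radius UJ is perpendicular to JG, so JG runs along (−sin 16°, cos 16°); with |JG| = 27.3, G = (27.2, 39.0). Then |CG| = |G − C| = 39.1.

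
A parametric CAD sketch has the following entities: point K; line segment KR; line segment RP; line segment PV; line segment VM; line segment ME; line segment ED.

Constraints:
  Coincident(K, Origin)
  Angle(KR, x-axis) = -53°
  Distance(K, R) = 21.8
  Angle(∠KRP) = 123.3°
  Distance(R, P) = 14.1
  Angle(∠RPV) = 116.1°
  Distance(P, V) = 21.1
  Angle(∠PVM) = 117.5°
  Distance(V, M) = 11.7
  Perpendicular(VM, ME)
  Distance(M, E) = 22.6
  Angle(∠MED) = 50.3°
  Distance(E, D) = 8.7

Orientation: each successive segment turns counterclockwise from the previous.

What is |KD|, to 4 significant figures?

19.42

K is at the origin; KR runs at -53.0° with length 21.8, so R = (13.12, -17.41). ∠KRP = 123.3° gives RP at 3.700° from the x-axis; with |RP| = 14.1, P = (27.19, -16.50). ∠RPV = 116.1° gives PV at 67.60° from the x-axis; with |PV| = 21.1, V = (35.23, 3.008). ∠PVM = 117.5° gives VM at 130.1° from the x-axis; with |VM| = 11.7, M = (27.69, 11.96). The perpendicularity gives ME at right angles to VM, so ME runs at -139.9°; with |ME| = 22.6, E = (10.41, -2.600). ∠MED = 50.3° gives ED at -10.20° from the x-axis; with |ED| = 8.7, D = (18.97, -4.141). Then |KD| = |D − K| = 19.42.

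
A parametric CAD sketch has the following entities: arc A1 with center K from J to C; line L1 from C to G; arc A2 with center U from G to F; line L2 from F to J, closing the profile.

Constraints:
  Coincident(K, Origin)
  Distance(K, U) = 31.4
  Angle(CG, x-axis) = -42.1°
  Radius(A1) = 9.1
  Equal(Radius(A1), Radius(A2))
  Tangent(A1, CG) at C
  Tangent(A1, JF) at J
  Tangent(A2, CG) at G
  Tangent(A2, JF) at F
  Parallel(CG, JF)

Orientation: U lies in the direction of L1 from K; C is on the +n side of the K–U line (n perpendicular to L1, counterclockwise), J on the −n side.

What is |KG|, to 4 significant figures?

32.69

Tangency of A1 to both parallel lines with radius 9.1 puts C and J at K ± 9.1·n: C = (6.101, 6.752), J = (-6.101, -6.752). Equal radii place G and F the same way about U: G = U + 9.1·n = (29.40, -14.30), F = U − 9.1·n = (17.20, -27.80). Then |KG| = |G − K| = 32.69.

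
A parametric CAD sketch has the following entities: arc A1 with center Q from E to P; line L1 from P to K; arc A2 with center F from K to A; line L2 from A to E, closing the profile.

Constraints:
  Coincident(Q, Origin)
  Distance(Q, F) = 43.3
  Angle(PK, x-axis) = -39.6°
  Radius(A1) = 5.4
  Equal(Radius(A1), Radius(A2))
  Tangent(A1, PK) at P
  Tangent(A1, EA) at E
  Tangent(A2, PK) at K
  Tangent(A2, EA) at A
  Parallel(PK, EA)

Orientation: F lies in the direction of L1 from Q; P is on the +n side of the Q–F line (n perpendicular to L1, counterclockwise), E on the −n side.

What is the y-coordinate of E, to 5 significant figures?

-4.1608

The slot axis is L1's direction at -39.6°, so u = (cos -39.6°, sin -39.6°) = (0.77051, -0.63742) and n = (−sin -39.6°, cos -39.6°) = (0.63742, 0.77051). Q is at the origin and F lies 43.3 along u from Q, so F = 43.3·u = (33.363, -27.600). Tangency of A1 to both parallel lines with radius 5.4 puts P and E at Q ± 5.4·n: P = (3.4421, 4.1608), E = (-3.4421, -4.1608). So E.y = -4.1608.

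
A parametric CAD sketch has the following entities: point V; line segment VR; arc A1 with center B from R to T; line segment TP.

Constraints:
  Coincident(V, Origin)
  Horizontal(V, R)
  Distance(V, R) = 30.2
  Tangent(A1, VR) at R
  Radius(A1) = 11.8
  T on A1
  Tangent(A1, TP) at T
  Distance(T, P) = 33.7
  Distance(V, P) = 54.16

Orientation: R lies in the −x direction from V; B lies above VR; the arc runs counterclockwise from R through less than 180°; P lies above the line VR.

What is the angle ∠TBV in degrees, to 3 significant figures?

34.5°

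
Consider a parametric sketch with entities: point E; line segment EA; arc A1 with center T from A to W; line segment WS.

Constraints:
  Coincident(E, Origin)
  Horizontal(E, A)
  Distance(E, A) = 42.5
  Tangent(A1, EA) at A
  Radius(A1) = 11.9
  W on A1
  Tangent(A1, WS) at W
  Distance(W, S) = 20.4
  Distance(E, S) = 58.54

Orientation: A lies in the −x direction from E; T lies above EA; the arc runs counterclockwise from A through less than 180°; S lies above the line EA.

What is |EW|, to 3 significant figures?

38.9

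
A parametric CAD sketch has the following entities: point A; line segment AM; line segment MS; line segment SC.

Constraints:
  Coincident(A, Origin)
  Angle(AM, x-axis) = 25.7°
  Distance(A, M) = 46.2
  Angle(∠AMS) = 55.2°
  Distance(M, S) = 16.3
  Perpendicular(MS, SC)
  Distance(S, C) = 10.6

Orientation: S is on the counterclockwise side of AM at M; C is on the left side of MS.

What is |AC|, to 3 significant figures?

29.1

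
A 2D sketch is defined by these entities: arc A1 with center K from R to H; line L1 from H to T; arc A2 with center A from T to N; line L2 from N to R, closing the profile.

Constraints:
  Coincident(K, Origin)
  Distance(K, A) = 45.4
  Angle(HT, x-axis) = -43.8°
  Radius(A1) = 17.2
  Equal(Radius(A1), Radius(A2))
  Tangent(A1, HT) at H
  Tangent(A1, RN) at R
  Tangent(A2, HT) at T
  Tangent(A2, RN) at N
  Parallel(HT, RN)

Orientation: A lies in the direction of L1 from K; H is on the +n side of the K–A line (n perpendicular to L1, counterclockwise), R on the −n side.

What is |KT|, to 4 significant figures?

48.55

The slot axis is L1's direction at -43.8°, so u = (cos -43.8°, sin -43.8°) = (0.7218, -0.6921) and n = (−sin -43.8°, cos -43.8°) = (0.6921, 0.7218). K is at the origin and A lies 45.4 along u from K, so A = 45.4·u = (32.77, -31.42). Tangency of A1 to both parallel lines with radius 17.2 puts H and R at K ± 17.2·n: H = (11.90, 12.41), R = (-11.90, -12.41). Equal radii place T and N the same way about A: T = A + 17.2·n = (44.67, -19.01), N = A − 17.2·n = (20.86, -43.84). Then |KT| = |T − K| = 48.55.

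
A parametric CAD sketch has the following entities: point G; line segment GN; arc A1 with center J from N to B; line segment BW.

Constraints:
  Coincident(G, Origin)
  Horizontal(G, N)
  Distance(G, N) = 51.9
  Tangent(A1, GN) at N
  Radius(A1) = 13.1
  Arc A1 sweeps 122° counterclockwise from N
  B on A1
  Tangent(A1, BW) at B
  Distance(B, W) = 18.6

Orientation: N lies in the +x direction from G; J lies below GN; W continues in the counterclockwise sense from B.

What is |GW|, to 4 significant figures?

62.03

G is at the origin; GN is horizontal with |GN| = 51.9 and N on the +x side, so N = (51.90, 0.000). The tangent condition forces JN to be normal to GN, so J = N + (0, -13.1) = (51.90, -13.10). On A1, N sits at bearing 90° from J; a 122° counterclockwise sweep puts B at bearing 212°, so B = J + 13.1·(cos 212°, sin 212°) = (40.79, -20.04). A1 meets BW tangentially, so JB is at right angles to BW, so BW runs along (−sin 212°, cos 212°); with |BW| = 18.6, W = (50.65, -35.82). Then |GW| = |W − G| = 62.03.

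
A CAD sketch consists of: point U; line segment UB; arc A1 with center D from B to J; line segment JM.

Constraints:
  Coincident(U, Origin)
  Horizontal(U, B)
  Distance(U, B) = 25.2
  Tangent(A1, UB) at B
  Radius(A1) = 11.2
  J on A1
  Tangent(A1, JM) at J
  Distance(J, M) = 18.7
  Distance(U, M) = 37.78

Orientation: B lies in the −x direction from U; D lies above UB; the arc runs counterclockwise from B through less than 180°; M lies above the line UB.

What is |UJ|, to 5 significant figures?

20.332

Checks: |DJ| = 11.20 ✓; ∠(DJ, JM) = 90.00° ✓; |JM| = 18.70 ✓; |UM| = 37.78 ✓.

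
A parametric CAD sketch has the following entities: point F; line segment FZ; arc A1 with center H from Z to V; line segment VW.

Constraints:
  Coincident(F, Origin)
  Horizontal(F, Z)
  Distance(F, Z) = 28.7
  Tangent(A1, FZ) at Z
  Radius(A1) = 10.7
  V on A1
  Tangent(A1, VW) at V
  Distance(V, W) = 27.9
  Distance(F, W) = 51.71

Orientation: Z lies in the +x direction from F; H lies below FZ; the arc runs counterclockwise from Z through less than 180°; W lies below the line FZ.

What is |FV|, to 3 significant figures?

24.8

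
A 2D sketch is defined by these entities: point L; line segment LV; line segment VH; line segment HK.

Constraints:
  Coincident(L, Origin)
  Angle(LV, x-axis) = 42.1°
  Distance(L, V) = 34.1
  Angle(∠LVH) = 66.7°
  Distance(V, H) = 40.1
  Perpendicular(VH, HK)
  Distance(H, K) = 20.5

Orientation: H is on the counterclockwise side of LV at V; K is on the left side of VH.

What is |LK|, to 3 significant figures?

28.7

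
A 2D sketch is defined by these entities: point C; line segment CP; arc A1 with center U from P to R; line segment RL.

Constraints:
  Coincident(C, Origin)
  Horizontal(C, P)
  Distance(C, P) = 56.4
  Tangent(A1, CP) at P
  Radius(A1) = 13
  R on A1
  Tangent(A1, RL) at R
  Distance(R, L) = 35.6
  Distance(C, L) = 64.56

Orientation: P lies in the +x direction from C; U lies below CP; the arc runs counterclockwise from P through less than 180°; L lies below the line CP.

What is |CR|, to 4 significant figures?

45.24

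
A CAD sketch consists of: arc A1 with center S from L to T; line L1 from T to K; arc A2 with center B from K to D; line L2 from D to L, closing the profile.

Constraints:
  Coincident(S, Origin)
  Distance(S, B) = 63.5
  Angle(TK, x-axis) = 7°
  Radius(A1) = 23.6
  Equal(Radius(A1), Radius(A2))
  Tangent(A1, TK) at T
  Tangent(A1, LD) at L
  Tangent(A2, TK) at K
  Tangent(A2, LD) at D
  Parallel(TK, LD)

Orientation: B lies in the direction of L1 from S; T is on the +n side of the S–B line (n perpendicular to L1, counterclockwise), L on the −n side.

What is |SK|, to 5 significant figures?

67.744

The slot axis is L1's direction at 7.0°, so u = (cos 7.0°, sin 7.0°) = (0.99255, 0.12187) and n = (−sin 7.0°, cos 7.0°) = (-0.12187, 0.99255). S is at the origin and B lies 63.5 along u from S, so B = 63.5·u = (63.027, 7.7387). Tangency of A1 to both parallel lines with radius 23.6 puts T and L at S ± 23.6·n: T = (-2.8761, 23.424), L = (2.8761, -23.424). Equal radii place K and D the same way about B: K = B + 23.6·n = (60.151, 31.163), D = B − 23.6·n = (65.903, -15.685). Then |SK| = |K − S| = 67.744.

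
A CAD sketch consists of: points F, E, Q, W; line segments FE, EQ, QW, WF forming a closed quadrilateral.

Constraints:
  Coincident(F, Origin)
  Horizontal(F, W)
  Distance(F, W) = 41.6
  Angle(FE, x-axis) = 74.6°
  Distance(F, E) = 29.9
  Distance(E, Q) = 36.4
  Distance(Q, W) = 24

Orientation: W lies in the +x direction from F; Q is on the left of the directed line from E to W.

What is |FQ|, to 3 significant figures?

50.1

F is at the origin; FW is horizontal with |FW| = 41.6 and W in +x, so W = (41.6, 0). FE runs at 74.6° with |FE| = 29.9, so E = (7.94, 28.8). Q is determined by |EQ| = 36.4 and |QW| = 24.0 together: it lies at the intersection of circle(E, 36.4) and circle(W, 24.0). With |EW| = 44.3, the foot of the radical line on EW is 30.6 from E and the perpendicular offset is √(36.4² − 30.6²) = 19.7. Taking the left-of-EW solution: Q = (44.0, 23.9).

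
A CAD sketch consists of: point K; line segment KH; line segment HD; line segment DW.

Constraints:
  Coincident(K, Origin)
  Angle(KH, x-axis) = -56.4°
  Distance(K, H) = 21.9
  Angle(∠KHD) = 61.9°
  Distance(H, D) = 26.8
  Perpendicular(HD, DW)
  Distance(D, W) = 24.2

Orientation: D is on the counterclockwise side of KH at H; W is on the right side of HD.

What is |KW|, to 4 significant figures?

46.54

K is at the origin; KH runs at -56.4° with length 21.9, so H = 21.9·(cos -56.4°, sin -56.4°) = (12.12, -18.24). ∠KHD = 61.9°, so HD runs at -56.4° + (180° − 61.9°) = 61.70° from the x-axis; with |HD| = 26.8, D = H + 26.8·(cos 61.70°, sin 61.70°) = (24.82, 5.356). HD is perpendicular to DW; with |DW| = 24.2 on the right of HD, W = D + 24.2·(0.8805, -0.4741) = (46.13, -6.117). Then |KW| = |W − K| = 46.54.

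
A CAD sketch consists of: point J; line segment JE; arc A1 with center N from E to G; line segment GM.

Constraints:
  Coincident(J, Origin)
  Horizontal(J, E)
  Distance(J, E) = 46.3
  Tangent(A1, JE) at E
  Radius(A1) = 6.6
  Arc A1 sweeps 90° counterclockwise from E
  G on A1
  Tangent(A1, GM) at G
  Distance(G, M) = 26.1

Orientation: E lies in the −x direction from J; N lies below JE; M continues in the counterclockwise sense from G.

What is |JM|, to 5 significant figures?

62.191

J is at the origin; JE is horizontal with |JE| = 46.3 and E on the −x side, so E = (-46.300, 0.0000). Tangency of A1 to JE means the radius NE is perpendicular to JE, so N = E + (0, -6.6) = (-46.300, -6.6000). On A1, E sits at bearing 90° from N; a 90° counterclockwise sweep puts G at bearing 180°, so G = N + 6.6·(cos 180°, sin 180°) = (-52.900, -6.6000). A1 meets GM tangentially, so NG is at right angles to GM, so GM runs along (−sin 180°, cos 180°); with |GM| = 26.1, M = (-52.900, -32.700). Then |JM| = |M − J| = 62.191.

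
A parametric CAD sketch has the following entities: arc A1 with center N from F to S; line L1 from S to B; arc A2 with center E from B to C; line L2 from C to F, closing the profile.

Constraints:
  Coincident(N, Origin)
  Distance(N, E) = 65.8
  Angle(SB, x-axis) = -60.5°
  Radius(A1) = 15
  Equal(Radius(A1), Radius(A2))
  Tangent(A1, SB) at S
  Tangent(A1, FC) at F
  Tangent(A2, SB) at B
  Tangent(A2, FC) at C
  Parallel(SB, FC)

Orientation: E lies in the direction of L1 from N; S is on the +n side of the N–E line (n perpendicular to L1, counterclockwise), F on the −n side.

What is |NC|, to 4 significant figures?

67.49

Tangency of A1 to both parallel lines with radius 15.0 puts S and F at N ± 15.0·n: S = (13.06, 7.386), F = (-13.06, -7.386). Equal radii place B and C the same way about E: B = E + 15.0·n = (45.46, -49.88), C = E − 15.0·n = (19.35, -64.66). Then |NC| = |C − N| = 67.49.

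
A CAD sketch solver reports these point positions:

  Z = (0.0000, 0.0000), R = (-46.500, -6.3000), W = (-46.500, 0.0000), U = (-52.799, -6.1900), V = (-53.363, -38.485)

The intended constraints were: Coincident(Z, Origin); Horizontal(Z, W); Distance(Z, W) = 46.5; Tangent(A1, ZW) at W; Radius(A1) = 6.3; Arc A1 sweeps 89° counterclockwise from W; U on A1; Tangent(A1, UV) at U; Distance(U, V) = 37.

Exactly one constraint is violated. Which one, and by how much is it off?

Distance(U, V) = 37 — off by 4.70.

Z = (0.00, 0.00) ✓; Z.y = 0.00, W.y = 0.00 ✓; |ZW| = 46.50 ✓; ∠(RW, WZ) = 90.00° ✓; |RW| = 6.300 ✓; bearing(R→U) − bearing(R→W) = 89.00° ✓; |RU| = 6.300 ✓; ∠(RU, UV) = 90.00° ✓; |UV| = 32.30 ✗.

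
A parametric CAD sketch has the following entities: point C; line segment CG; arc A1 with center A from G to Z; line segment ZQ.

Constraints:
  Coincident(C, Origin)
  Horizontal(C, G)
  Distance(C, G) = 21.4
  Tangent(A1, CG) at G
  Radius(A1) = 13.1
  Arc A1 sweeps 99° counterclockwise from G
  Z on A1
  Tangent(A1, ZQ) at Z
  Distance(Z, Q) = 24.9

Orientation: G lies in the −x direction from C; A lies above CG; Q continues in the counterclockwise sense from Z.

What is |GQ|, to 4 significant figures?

40.76

C is at the origin; CG is horizontal with |CG| = 21.4 and G on the −x side, so G = (-21.40, 0.000). The tangent condition forces AG to be normal to CG, so A = G + (0, 13.1) = (-21.40, 13.10). On A1, G sits at bearing -90° from A; a 99° counterclockwise sweep puts Z at bearing 9°, so Z = A + 13.1·(cos 9°, sin 9°) = (-8.461, 15.15). The tangent condition forces AZ to be normal to ZQ, so ZQ runs along (−sin 9°, cos 9°); with |ZQ| = 24.9, Q = (-12.36, 39.74). Then |GQ| = |Q − G| = 40.76.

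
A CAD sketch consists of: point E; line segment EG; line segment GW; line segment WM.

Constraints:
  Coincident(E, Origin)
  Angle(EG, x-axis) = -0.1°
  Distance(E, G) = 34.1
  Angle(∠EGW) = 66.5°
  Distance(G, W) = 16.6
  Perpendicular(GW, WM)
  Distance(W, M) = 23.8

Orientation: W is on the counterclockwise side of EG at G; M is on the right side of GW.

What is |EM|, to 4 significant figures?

55.15

E is at the origin; EG runs at -0.1° with length 34.1, so G = 34.1·(cos -0.1°, sin -0.1°) = (34.10, -0.05952). ∠EGW = 66.5°, so GW runs at -0.1° + (180° − 66.5°) = 113.4° from the x-axis; with |GW| = 16.6, W = G + 16.6·(cos 113.4°, sin 113.4°) = (27.51, 15.18). GW ⟂ WM; with |WM| = 23.8 on the right of GW, M = W + 23.8·(0.9178, 0.3971) = (49.35, 24.63). Then |EM| = |M − E| = 55.15.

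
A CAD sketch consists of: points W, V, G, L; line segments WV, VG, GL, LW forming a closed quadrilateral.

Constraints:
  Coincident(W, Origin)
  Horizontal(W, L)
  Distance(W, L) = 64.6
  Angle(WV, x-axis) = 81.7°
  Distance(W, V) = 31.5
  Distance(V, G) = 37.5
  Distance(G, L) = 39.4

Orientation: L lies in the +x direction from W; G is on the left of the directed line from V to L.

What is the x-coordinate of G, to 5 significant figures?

42.030

Checks: |VG| = 37.50 ✓; |GL| = 39.40 ✓.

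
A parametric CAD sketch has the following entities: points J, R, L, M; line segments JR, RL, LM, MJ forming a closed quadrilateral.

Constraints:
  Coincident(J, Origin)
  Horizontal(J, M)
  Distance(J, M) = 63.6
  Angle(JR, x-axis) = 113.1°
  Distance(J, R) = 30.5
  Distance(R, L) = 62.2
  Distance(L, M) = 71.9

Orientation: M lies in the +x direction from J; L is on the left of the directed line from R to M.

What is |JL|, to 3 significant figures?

76.2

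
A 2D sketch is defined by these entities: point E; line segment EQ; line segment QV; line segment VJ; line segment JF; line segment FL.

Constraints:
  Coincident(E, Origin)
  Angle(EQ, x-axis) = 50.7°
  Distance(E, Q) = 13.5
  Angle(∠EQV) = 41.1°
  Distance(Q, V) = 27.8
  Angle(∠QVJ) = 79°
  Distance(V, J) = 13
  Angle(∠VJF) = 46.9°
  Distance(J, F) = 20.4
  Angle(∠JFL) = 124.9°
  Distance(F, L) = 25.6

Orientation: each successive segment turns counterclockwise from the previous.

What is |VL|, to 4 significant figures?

28.58

∠VJF = 46.9° gives JF at 63.70° from the x-axis; with |JF| = 20.4, F = (-5.247, 11.93). ∠JFL = 124.9° gives FL at 118.8° from the x-axis; with |FL| = 25.6, L = (-17.58, 34.36). Then |VL| = |L − V| = 28.58.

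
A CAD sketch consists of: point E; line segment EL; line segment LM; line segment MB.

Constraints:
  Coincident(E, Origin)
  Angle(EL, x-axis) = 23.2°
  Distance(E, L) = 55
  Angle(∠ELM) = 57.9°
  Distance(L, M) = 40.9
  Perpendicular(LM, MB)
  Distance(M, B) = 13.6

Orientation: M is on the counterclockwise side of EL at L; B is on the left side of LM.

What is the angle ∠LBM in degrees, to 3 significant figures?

71.6°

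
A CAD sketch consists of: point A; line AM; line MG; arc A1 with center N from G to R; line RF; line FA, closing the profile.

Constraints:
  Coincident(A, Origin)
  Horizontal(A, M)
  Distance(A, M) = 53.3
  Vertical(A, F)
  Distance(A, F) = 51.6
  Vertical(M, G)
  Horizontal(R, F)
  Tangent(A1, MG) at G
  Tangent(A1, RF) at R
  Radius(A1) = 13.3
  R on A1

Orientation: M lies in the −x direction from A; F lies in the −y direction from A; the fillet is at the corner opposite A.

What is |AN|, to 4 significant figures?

55.38

AF is vertical with |AF| = 51.6 and F on the −y side, so F = (0.000, -51.60). The virtual corner opposite A is at (-53.30, -51.60). Since A1 is tangent to MG there, NG ⟂ MG and tangency of A1 to RF means the radius NR is perpendicular to RF, with radius 13.3, so the center N sits 13.3 in from both sides at N = (-40.00, -38.30). Then |AN| = |N − A| = 55.38.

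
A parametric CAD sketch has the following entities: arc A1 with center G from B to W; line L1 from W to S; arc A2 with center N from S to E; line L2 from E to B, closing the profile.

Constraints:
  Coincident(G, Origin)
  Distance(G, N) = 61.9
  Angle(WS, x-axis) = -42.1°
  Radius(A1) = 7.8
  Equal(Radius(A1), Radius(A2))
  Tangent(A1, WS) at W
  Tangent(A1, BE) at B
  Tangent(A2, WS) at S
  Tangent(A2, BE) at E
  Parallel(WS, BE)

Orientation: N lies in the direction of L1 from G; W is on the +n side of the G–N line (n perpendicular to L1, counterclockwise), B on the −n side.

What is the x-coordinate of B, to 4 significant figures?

-5.229

G is at the origin and N lies 61.9 along u from G, so N = 61.9·u = (45.93, -41.50). Tangency of A1 to both parallel lines with radius 7.8 puts W and B at G ± 7.8·n: W = (5.229, 5.787), B = (-5.229, -5.787). So B.x = -5.229.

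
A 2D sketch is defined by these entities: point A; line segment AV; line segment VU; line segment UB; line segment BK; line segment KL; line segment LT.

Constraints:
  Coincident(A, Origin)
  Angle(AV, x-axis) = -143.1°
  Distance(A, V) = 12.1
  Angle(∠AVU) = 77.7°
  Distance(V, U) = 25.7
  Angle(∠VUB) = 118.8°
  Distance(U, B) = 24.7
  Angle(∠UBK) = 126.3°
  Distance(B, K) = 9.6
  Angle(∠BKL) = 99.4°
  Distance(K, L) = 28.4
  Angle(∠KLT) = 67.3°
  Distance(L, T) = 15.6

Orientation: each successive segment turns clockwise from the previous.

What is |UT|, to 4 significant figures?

14.41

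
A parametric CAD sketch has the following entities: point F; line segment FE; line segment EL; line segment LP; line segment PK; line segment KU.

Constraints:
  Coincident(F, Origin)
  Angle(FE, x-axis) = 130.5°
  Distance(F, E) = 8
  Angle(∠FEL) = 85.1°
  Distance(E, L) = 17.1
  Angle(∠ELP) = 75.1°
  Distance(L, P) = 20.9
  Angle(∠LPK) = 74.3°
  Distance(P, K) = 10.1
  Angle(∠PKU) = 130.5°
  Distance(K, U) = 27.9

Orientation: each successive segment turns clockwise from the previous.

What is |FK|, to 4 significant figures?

7.464

F is at the origin; FE runs at 130.5° with length 8.0, so E = (-5.196, 6.083). ∠FEL = 85.1° gives EL at 35.60° from the x-axis; with |EL| = 17.1, L = (8.708, 16.04). ∠ELP = 75.1° gives LP at -69.30° from the x-axis; with |LP| = 20.9, P = (16.10, -3.513). ∠LPK = 74.3° gives PK at -175.0° from the x-axis; with |PK| = 10.1, K = (6.034, -4.394). Then |FK| = |K − F| = 7.464.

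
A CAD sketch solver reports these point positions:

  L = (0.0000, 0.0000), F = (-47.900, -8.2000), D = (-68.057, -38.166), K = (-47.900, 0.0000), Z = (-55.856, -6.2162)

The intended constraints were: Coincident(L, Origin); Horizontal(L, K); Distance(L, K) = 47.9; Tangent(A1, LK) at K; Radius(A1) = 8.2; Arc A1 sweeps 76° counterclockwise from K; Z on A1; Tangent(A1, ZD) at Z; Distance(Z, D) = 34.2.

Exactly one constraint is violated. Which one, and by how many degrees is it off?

Tangent(A1, ZD) at Z — off by 6.90°.

L = (0.00, 0.00) ✓; L.y = 0.00, K.y = 0.00 ✓; |LK| = 47.90 ✓; ∠(FK, KL) = 90.00° ✓; |FK| = 8.200 ✓; bearing(F→Z) − bearing(F→K) = 76.00° ✓; |FZ| = 8.200 ✓; ∠(FZ, ZD) = 96.90° ✗; |ZD| = 34.20 ✓.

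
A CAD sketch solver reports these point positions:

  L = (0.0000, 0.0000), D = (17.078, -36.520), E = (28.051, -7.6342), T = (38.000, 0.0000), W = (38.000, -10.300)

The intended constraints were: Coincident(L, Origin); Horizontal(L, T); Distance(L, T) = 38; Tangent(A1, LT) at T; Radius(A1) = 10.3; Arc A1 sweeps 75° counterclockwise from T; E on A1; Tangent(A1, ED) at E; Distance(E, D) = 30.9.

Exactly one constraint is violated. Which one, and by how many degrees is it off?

Tangent(A1, ED) at E — off by 5.80°.

L = (0.00, 0.00) ✓; L.y = 0.00, T.y = 0.00 ✓; |LT| = 38.00 ✓; ∠(WT, TL) = 90.00° ✓; |WT| = 10.30 ✓; bearing(W→E) − bearing(W→T) = 75.00° ✓; |WE| = 10.30 ✓; ∠(WE, ED) = 95.80° ✗; |ED| = 30.90 ✓.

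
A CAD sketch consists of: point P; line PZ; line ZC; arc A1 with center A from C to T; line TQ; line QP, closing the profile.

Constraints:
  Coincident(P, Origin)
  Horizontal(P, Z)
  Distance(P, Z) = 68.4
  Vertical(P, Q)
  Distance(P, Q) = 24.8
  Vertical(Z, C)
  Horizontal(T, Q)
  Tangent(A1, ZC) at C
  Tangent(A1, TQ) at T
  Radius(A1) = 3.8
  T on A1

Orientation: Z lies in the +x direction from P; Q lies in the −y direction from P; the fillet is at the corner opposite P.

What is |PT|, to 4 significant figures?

69.20

P is at the origin; PZ is horizontal with |PZ| = 68.4 and Z on the +x side, so Z = (68.40, 0.000). PQ is vertical with |PQ| = 24.8 and Q on the −y side, so Q = (0.000, -24.80). The virtual corner opposite P is at (68.40, -24.80). A1 meets ZC tangentially, so AC is at right angles to ZC and tangency of A1 to TQ means the radius AT is perpendicular to TQ, with radius 3.8, so the center A sits 3.8 in from both sides at A = (64.60, -21.00). That places the tangent points at C = (68.40, -21.00) on ZC and T = (64.60, -24.80) on TQ. Then |PT| = |T − P| = 69.20.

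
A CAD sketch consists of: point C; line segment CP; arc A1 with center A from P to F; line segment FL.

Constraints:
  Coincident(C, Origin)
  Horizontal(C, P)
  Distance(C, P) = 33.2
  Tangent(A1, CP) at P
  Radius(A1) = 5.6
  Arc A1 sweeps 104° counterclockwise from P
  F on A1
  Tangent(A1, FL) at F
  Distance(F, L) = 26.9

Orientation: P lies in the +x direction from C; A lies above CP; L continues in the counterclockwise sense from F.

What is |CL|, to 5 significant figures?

46.095

C is at the origin; CP is horizontal with |CP| = 33.2 and P on the +x side, so P = (33.200, 0.0000). Since A1 is tangent to CP there, AP ⟂ CP, so A = P + (0, 5.6) = (33.200, 5.6000). On A1, P sits at bearing -90° from A; a 104° counterclockwise sweep puts F at bearing 14°, so F = A + 5.6·(cos 14°, sin 14°) = (38.634, 6.9548). Since A1 is tangent to FL there, AF ⟂ FL, so FL runs along (−sin 14°, cos 14°); with |FL| = 26.9, L = (32.126, 33.056). Then |CL| = |L − C| = 46.095.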